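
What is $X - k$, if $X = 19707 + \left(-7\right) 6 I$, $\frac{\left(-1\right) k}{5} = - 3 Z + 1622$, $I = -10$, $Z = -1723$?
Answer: $54082$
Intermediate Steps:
$k = -33955$ ($k = - 5 \left(\left(-3\right) \left(-1723\right) + 1622\right) = - 5 \left(5169 + 1622\right) = \left(-5\right) 6791 = -33955$)
$X = 20127$ ($X = 19707 + \left(-7\right) 6 \left(-10\right) = 19707 - -420 = 19707 + 420 = 20127$)
$X - k = 20127 - -33955 = 20127 + 33955 = 54082$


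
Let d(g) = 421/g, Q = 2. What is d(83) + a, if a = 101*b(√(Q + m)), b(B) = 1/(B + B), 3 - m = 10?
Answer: 421/83 - 101*I*√5/10 ≈ 5.0723 - 22.584*I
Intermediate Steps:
m = -7 (m = 3 - 1*10 = 3 - 10 = -7)
b(B) = 1/(2*B)
a = -101*I*√5/10 (a = 101*(1/(2*(√(2 - 7)))) = 101*(1/(2*(√(-5)))) = 101*(1/(2*((I*√5)))) = 101*((-I*√5/5)/2) = 101*(-I*√5/10) = -101*I*√5/10 ≈ -22.584*I)
d(83) + a = 421/83 - 101*I*√5/10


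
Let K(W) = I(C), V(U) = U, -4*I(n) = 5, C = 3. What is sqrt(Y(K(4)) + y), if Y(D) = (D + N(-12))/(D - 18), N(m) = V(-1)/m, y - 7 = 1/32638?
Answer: sqrt(8190658552098)/1077054 ≈ 2.6572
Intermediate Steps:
I(n) = -5/4 (I(n) = -1/4*5 = -5/4)
y = 228467/32638 (y = 7 + 1/32638 = 228467/32638 ≈ 7.0000)
K(W) = -5/4
N(m) = -1/m
Y(D) = (1/12 + D)/(-18 + D) (Y(D) = (D - 1/(-12))/(D - 18) = (D - 1*(-1/12))/(-18 + D) = (D + 1/12)/(-18 + D) = (1/12 + D)/(-18 + D))
sqrt(Y(K(4)) + y) = sqrt((1/12 - 5/4)/(-18 - 5/4) + 228467/32638) = sqrt(-7/6/(-77/4) + 228467/32638) = sqrt(-4/77*(-7/6) + 228467/32638) = sqrt(2/33 + 228467/32638) = sqrt(7604687/1077054) = sqrt(8190658552098)/1077054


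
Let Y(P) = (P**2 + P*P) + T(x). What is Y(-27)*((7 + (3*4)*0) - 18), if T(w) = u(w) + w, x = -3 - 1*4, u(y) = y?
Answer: -15884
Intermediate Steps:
x = -7 (x = -3 - 4 = -7)
T(w) = 2*w (T(w) = w + w = 2*w)
Y(P) = -14 + 2*P**2 (Y(P) = (P**2 + P*P) + 2*(-7) = (P**2 + P**2) - 14 = 2*P**2 - 14 = -14 + 2*P**2)
Y(-27)*((7 + (3*4)*0) - 18) = (-14 + 2*(-27)**2)*((7 + (3*4)*0) - 18) = (-14 + 2*729)*((7 + 12*0) - 18) = (-14 + 1458)*((7 + 0) - 18) = 1444*(7 - 18) = 1444*(-11) = -15884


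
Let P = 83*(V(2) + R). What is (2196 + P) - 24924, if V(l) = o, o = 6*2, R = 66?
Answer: -16254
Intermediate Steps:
o = 12
V(l) = 12
P = 6474 (P = 83*(12 + 66) = 83*78 = 6474)
(2196 + P) - 24924 = (2196 + 6474) - 24924 = 8670 - 24924 = -16254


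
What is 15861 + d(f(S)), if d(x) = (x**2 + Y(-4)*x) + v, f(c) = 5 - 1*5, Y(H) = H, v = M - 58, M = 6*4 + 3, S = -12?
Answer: 15830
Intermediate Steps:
M = 27 (M = 24 + 3 = 27)
v = -31 (v = 27 - 58 = -31)
f(c) = 0 (f(c) = 5 - 5 = 0)
d(x) = -31 + x**2 - 4*x (d(x) = (x**2 - 4*x) - 31 = -31 + x**2 - 4*x)
15861 + d(f(S)) = 15861 + (-31 + 0**2 - 4*0) = 15861 + (-31 + 0 + 0) = 15861 - 31 = 15830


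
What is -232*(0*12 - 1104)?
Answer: 256128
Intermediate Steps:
-232*(0*12 - 1104) = -232*(0 - 1104) = -232*(-1104) = 256128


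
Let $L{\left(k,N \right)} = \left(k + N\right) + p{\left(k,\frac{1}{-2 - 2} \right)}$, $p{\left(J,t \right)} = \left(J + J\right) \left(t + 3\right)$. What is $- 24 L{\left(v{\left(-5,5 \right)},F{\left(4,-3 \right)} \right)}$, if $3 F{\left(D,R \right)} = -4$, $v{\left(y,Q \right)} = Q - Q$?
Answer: $32$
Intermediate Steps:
$v{\left(y,Q \right)} = 0$
$F{\left(D,R \right)} = - \frac{4}{3}$ ($F{\left(D,R \right)} = \frac{1}{3} \left(-4\right) = - \frac{4}{3}$)
$p{\left(J,t \right)} = 2 J \left(3 + t\right)$
$L{\left(k,N \right)} = N + \frac{13 k}{2}$ ($L{\left(k,N \right)} = \left(k + N\right) + 2 k \left(3 + \frac{1}{-2 - 2}\right) = \left(N + k\right) + 2 k \left(3 + \frac{1}{-4}\right) = \left(N + k\right) + 2 k \left(3 - \frac{1}{4}\right) = \left(N + k\right) + 2 k \frac{11}{4} = \left(N + k\right) + \frac{11 k}{2} = N + \frac{13 k}{2}$)
$- 24 L{\left(v{\left(-5,5 \right)},F{\left(4,-3 \right)} \right)} = - 24 \left(- \frac{4}{3} + \frac{13}{2} \cdot 0\right) = - 24 \left(- \frac{4}{3} + 0\right) = \left(-24\right) \left(- \frac{4}{3}\right) = 32$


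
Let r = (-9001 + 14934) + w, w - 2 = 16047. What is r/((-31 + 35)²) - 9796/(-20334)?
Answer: 111784681/81336 ≈ 1374.4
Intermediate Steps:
w = 16049 (w = 2 + 16047 = 16049)
r = 21982 (r = (-9001 + 14934) + 16049 = 5933 + 16049 = 21982)
r/((-31 + 35)²) - 9796/(-20334) = 21982/((-31 + 35)²) - 9796/(-20334) = 21982/(4²) - 9796*(-1/20334) = 21982/16 + 4898/10167 = 21982*(1/16) + 4898/10167 = 10991/8 + 4898/10167 = 111784681/81336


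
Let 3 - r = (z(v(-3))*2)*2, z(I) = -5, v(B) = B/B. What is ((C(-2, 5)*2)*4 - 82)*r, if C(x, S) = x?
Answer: -2254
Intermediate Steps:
v(B) = 1
r = 23 (r = 3 - (-5*2)*2 = 3 - (-10)*2 = 3 - 1*(-20) = 3 + 20 = 23)
((C(-2, 5)*2)*4 - 82)*r = (-2*2*4 - 82)*23 = (-4*4 - 82)*23 = (-16 - 82)*23 = -98*23 = -2254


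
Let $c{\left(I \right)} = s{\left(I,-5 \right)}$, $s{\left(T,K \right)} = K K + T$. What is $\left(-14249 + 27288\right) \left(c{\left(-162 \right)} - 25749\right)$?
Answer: $-337527554$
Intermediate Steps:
$s{\left(T,K \right)} = T + K^{2}$ ($s{\left(T,K \right)} = K^{2} + T = T + K^{2}$)
$c{\left(I \right)} = 25 + I$ ($c{\left(I \right)} = I + \left(-5\right)^{2} = I + 25 = 25 + I$)
$\left(-14249 + 27288\right) \left(c{\left(-162 \right)} - 25749\right) = \left(-14249 + 27288\right) \left(\left(25 - 162\right) - 25749\right) = 13039 \left(-137 - 25749\right) = 13039 \left(-25886\right) = -337527554$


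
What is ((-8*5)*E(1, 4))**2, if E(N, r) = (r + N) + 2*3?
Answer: 193600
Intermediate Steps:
E(N, r) = 6 + N + r (E(N, r) = (N + r) + 6 = 6 + N + r)
((-8*5)*E(1, 4))**2 = ((-8*5)*(6 + 1 + 4))**2 = (-40*11)**2 = (-440)**2 = 193600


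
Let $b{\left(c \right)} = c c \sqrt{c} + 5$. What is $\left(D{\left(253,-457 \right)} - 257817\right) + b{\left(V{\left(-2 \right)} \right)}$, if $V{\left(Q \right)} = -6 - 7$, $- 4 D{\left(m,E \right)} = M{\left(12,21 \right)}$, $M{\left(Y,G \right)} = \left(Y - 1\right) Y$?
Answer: $-257845 + 169 i \sqrt{13} \approx -2.5785 \cdot 10^{5} + 609.34 i$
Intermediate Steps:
$M{\left(Y,G \right)} = Y \left(-1 + Y\right)$ ($M{\left(Y,G \right)} = \left(-1 + Y\right) Y = Y \left(-1 + Y\right)$)
$D{\left(m,E \right)} = -33$ ($D{\left(m,E \right)} = - \frac{12 \left(-1 + 12\right)}{4} = - \frac{12 \cdot 11}{4} = \left(- \frac{1}{4}\right) 132 = -33$)
$V{\left(Q \right)} = -13$ ($V{\left(Q \right)} = -6 - 7 = -13$)
$b{\left(c \right)} = 5 + c^{\frac{5}{2}}$ ($b{\left(c \right)} = c c^{\frac{3}{2}} + 5 = c^{\frac{5}{2}} + 5 = 5 + c^{\frac{5}{2}}$)
$\left(D{\left(253,-457 \right)} - 257817\right) + b{\left(V{\left(-2 \right)} \right)} = \left(-33 - 257817\right) + \left(5 + \left(-13\right)^{\frac{5}{2}}\right) = -257850 + \left(5 + 169 i \sqrt{13}\right) = -257845 + 169 i \sqrt{13}$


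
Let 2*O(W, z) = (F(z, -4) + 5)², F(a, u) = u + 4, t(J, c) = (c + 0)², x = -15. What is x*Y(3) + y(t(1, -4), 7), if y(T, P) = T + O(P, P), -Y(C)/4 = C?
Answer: 417/2 ≈ 208.50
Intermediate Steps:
Y(C) = -4*C
t(J, c) = c²
F(a, u) = 4 + u
O(W, z) = 25/2 (O(W, z) = ((4 - 4) + 5)²/2 = (0 + 5)²/2 = (½)*5² = (½)*25 = 25/2)
y(T, P) = 25/2 + T (y(T, P) = T + 25/2 = 25/2 + T)
x*Y(3) + y(t(1, -4), 7) = -(-60)*3 + (25/2 + (-4)²) = -15*(-12) + (25/2 + 16) = 180 + 57/2 = 417/2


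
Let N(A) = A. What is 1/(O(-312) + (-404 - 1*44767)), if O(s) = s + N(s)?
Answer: -1/45795 ≈ -2.1836e-5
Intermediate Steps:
O(s) = 2*s (O(s) = s + s = 2*s)
1/(O(-312) + (-404 - 1*44767)) = 1/(2*(-312) + (-404 - 1*44767)) = 1/(-624 + (-404 - 44767)) = 1/(-624 - 45171) = 1/(-45795) = -1/45795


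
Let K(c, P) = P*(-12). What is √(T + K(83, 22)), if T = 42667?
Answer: √42403 ≈ 205.92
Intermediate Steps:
K(c, P) = -12*P
√(T + K(83, 22)) = √(42667 - 12*22) = √(42667 - 264) = √42403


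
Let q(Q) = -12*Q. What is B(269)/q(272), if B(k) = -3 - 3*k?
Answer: 135/544 ≈ 0.24816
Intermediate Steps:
B(269)/q(272) = (-3 - 3*269)/((-12*272)) = (-3 - 807)/(-3264) = -810*(-1/3264) = 135/544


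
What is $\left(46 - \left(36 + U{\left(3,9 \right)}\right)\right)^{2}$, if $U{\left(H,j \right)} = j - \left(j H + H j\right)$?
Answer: $3025$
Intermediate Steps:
$U{\left(H,j \right)} = j - 2 H j$ ($U{\left(H,j \right)} = j - \left(H j + H j\right) = j - 2 H j$)
$\left(46 - \left(36 + U{\left(3,9 \right)}\right)\right)^{2} = \left(46 - \left(36 + 9 \left(1 - 6\right)\right)\right)^{2} = \left(46 - \left(36 + 9 \left(-5\right)\right)\right)^{2} = \left(46 - -9\right)^{2} = \left(46 + \left(-36 + 45\right)\right)^{2} = \left(46 + 9\right)^{2} = 55^{2} = 3025$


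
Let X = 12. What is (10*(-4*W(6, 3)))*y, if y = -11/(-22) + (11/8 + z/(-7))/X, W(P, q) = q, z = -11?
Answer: -2505/28 ≈ -89.464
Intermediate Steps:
y = 167/224 (y = -11/(-22) + (11/8 - 11/(-7))/12 = -11*(-1/22) + (11*(1/8) - 11*(-1/7))*(1/12) = 1/2 + (11/8 + 11/7)*(1/12) = 1/2 + (165/56)*(1/12) = 1/2 + 55/224 = 167/224 ≈ 0.74554)
(10*(-4*W(6, 3)))*y = (10*(-4*3))*(167/224) = (10*(-12))*(167/224) = -120*167/224 = -2505/28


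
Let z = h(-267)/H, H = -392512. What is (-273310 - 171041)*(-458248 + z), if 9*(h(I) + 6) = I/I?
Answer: 239773362342623527/1177536 ≈ 2.0362e+11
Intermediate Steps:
h(I) = -53/9 (h(I) = -6 + (I/I)/9 = -6 + (1/9)*1 = -6 + 1/9 = -53/9)
z = 53/3532608 (z = -53/9/(-392512) = -53/9*(-1/392512) = 53/3532608 ≈ 1.5003e-5)
(-273310 - 171041)*(-458248 + z) = (-273310 - 171041)*(-458248 + 53/3532608) = -444351*(-1618810550731/3532608) = 239773362342623527/1177536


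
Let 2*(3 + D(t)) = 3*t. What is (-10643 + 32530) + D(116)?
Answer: 22058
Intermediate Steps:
D(t) = -3 + 3*t/2 (D(t) = -3 + (3*t)/2 = -3 + 3*t/2)
(-10643 + 32530) + D(116) = (-10643 + 32530) + (-3 + (3/2)*116) = 21887 + (-3 + 174) = 21887 + 171 = 22058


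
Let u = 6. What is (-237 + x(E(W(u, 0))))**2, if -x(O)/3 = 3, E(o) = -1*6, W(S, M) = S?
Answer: 60516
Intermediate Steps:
E(o) = -6
x(O) = -9 (x(O) = -3*3 = -9)
(-237 + x(E(W(u, 0))))**2 = (-237 - 9)**2 = (-246)**2 = 60516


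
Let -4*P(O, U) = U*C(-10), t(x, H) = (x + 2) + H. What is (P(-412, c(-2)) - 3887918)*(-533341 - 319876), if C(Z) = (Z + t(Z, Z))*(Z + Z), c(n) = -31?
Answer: 3313534770426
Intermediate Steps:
t(x, H) = 2 + H + x (t(x, H) = (2 + x) + H = 2 + H + x)
C(Z) = 2*Z*(2 + 3*Z) (C(Z) = (Z + (2 + Z + Z))*(Z + Z) = (Z + (2 + 2*Z))*(2*Z) = (2 + 3*Z)*(2*Z) = 2*Z*(2 + 3*Z))
P(O, U) = -140*U (P(O, U) = -U*2*(-10)*(2 + 3*(-10))/4 = -U*2*(-10)*(2 - 30)/4 = -U*2*(-10)*(-28)/4 = -U*560/4 = -140*U)
(P(-412, c(-2)) - 3887918)*(-533341 - 319876) = (-140*(-31) - 3887918)*(-533341 - 319876) = (4340 - 3887918)*(-853217) = -3883578*(-853217) = 3313534770426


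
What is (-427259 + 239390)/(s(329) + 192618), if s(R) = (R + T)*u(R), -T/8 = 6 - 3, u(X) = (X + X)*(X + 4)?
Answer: -62623/22340796 ≈ -0.0028031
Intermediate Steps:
u(X) = 2*X*(4 + X) (u(X) = (2*X)*(4 + X) = 2*X*(4 + X))
T = -24 (T = -8*(6 - 3) = -8*3 = -24)
s(R) = 2*R*(-24 + R)*(4 + R) (s(R) = (R - 24)*(2*R*(4 + R)) = (-24 + R)*(2*R*(4 + R)) = 2*R*(-24 + R)*(4 + R))
(-427259 + 239390)/(s(329) + 192618) = (-427259 + 239390)/(2*329*(-24 + 329)*(4 + 329) + 192618) = -187869/(2*329*305*333 + 192618) = -187869/(66829770 + 192618) = -187869/67022388 = -187869*1/67022388 = -62623/22340796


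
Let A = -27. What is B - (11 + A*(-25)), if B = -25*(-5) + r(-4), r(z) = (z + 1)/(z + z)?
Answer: -4485/8 ≈ -560.63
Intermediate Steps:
r(z) = (1 + z)/(2*z) (r(z) = (1 + z)/((2*z)) = (1 + z)*(1/(2*z)) = (1 + z)/(2*z))
B = 1003/8 (B = -25*(-5) + (1/2)*(1 - 4)/(-4) = 125 + (1/2)*(-1/4)*(-3) = 125 + 3/8 = 1003/8 ≈ 125.38)
B - (11 + A*(-25)) = 1003/8 - (11 - 27*(-25)) = 1003/8 - (11 + 675) = 1003/8 - 1*686 = 1003/8 - 686 = -4485/8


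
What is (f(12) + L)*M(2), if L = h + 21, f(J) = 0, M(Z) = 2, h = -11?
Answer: 20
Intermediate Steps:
L = 10 (L = -11 + 21 = 10)
(f(12) + L)*M(2) = (0 + 10)*2 = 10*2 = 20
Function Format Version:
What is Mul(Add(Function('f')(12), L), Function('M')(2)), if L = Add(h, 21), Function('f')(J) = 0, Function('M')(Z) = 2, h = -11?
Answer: 20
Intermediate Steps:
L = 10 (L = Add(-11, 21) = 10)
Mul(Add(Function('f')(12), L), Function('M')(2)) = Mul(Add(0, 10), 2) = Mul(10, 2) = 20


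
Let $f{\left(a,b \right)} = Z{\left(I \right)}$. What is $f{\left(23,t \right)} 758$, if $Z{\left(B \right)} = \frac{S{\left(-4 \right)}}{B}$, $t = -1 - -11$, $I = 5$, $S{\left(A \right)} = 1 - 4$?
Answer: $- \frac{2274}{5} \approx -454.8$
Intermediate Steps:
$S{\left(A \right)} = -3$ ($S{\left(A \right)} = 1 - 4 = -3$)
$t = 10$ ($t = -1 + 11 = 10$)
$Z{\left(B \right)} = - \frac{3}{B}$
$f{\left(a,b \right)} = - \frac{3}{5}$
$f{\left(23,t \right)} 758 = \left(- \frac{3}{5}\right) 758 = - \frac{2274}{5}$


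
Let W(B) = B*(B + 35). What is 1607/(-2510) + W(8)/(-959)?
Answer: -2404553/2407090 ≈ -0.99895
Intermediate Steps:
W(B) = B*(35 + B)
1607/(-2510) + W(8)/(-959) = 1607/(-2510) + (8*(35 + 8))/(-959) = 1607*(-1/2510) + (8*43)*(-1/959) = -1607/2510 + 344*(-1/959) = -1607/2510 - 344/959 = -2404553/2407090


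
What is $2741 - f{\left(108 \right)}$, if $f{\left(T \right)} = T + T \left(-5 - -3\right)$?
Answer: $2849$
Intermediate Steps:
$f{\left(T \right)} = - T$ ($f{\left(T \right)} = T + T \left(-5 + 3\right) = T + T \left(-2\right) = T - 2 T = - T$)
$2741 - f{\left(108 \right)} = 2741 - \left(-1\right) 108 = 2741 - -108 = 2741 + 108 = 2849$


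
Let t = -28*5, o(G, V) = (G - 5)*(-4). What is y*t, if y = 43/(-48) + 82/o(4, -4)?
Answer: -32935/12 ≈ -2744.6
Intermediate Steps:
o(G, V) = 20 - 4*G (o(G, V) = (-5 + G)*(-4) = 20 - 4*G)
y = 941/48 (y = 43/(-48) + 82/(20 - 4*4) = 43*(-1/48) + 82/(20 - 16) = -43/48 + 82/4 = -43/48 + 82*(1/4) = -43/48 + 41/2 = 941/48 ≈ 19.604)
t = -140
y*t = (941/48)*(-140) = -32935/12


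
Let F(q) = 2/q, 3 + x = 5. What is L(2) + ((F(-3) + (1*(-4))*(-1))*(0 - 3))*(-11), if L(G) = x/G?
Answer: 111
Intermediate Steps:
x = 2 (x = -3 + 5 = 2)
L(G) = 2/G
L(2) + ((F(-3) + (1*(-4))*(-1))*(0 - 3))*(-11) = 2/2 + ((2/(-3) + (1*(-4))*(-1))*(0 - 3))*(-11) = 2*(1/2) + ((2*(-1/3) - 4*(-1))*(-3))*(-11) = 1 + ((-2/3 + 4)*(-3))*(-11) = 1 + ((10/3)*(-3))*(-11) = 1 - 10*(-11) = 1 + 110 = 111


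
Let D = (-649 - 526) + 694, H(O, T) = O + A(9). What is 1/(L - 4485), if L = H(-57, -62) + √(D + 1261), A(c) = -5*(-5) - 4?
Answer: -1507/6812887 - 2*√195/20438661 ≈ -0.00022256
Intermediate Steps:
A(c) = 21 (A(c) = 25 - 4 = 21)
H(O, T) = 21 + O (H(O, T) = O + 21 = 21 + O)
D = -481 (D = -1175 + 694 = -481)
L = -36 + 2*√195 (L = (21 - 57) + √(-481 + 1261) = -36 + √780 = -36 + 2*√195 ≈ -8.0715)
1/(L - 4485) = 1/((-36 + 2*√195) - 4485) = 1/(-4521 + 2*√195)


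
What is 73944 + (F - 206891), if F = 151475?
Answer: 18528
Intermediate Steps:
73944 + (F - 206891) = 73944 + (151475 - 206891) = 73944 - 55416 = 18528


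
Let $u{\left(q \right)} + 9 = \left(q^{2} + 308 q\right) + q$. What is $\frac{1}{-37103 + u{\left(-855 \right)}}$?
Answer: $\frac{1}{429718} \approx 2.3271 \cdot 10^{-6}$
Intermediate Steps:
$u{\left(q \right)} = -9 + q^{2} + 309 q$ ($u{\left(q \right)} = -9 + \left(\left(q^{2} + 308 q\right) + q\right) = -9 + \left(q^{2} + 309 q\right) = -9 + q^{2} + 309 q$)
$\frac{1}{-37103 + u{\left(-855 \right)}} = \frac{1}{-37103 + \left(-9 + \left(-855\right)^{2} + 309 \left(-855\right)\right)} = \frac{1}{-37103 - -466821} = \frac{1}{-37103 + 466821} = \frac{1}{429718}$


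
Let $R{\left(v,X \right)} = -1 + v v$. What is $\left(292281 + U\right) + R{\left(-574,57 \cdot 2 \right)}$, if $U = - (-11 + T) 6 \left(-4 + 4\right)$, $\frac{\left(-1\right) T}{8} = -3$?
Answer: $621756$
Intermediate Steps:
$T = 24$ ($T = \left(-8\right) \left(-3\right) = 24$)
$R{\left(v,X \right)} = -1 + v^{2}$
$U = 0$ ($U = - (-11 + 24) 6 \left(-4 + 4\right) = \left(-1\right) 13 \cdot 6 \cdot 0 = \left(-13\right) 0 = 0$)
$\left(292281 + U\right) + R{\left(-574,57 \cdot 2 \right)} = \left(292281 + 0\right) - \left(1 - \left(-574\right)^{2}\right) = 292281 + \left(-1 + 329476\right) = 292281 + 329475 = 621756$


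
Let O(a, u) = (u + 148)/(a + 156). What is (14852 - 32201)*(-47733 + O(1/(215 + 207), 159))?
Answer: 54515364280215/65833 ≈ 8.2809e+8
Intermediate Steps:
O(a, u) = (148 + u)/(156 + a)
(14852 - 32201)*(-47733 + O(1/(215 + 207), 159)) = (14852 - 32201)*(-47733 + (148 + 159)/(156 + 1/(215 + 207))) = -17349*(-47733 + 307/(156 + 1/422)) = -17349*(-47733 + 307/(65833/422)) = -17349*(-47733 + (422/65833)*307) = -17349*(-47733 + 129554/65833) = -17349*(-3142277035/65833) = 54515364280215/65833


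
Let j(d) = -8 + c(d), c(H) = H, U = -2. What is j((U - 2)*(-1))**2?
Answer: 16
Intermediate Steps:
j(d) = -8 + d
j((U - 2)*(-1))**2 = (-8 + (-2 - 2)*(-1))**2 = (-8 - 4*(-1))**2 = (-8 + 4)**2 = (-4)**2 = 16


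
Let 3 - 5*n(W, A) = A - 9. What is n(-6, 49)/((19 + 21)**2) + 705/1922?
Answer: 2784443/7688000 ≈ 0.36218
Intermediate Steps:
n(W, A) = 12/5 - A/5 (n(W, A) = 3/5 - (A - 9)/5 = 3/5 - (-9 + A)/5 = 3/5 + (9/5 - A/5) = 12/5 - A/5)
n(-6, 49)/((19 + 21)**2) + 705/1922 = (12/5 - 1/5*49)/((19 + 21)**2) + 705/1922 = (12/5 - 49/5)/(40**2) + 705*(1/1922) = -37/5/1600 + 705/1922 = -37/5*1/1600 + 705/1922 = -37/8000 + 705/1922 = 2784443/7688000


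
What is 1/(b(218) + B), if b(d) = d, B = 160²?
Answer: 1/25818 ≈ 3.8733e-5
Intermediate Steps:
B = 25600
1/(b(218) + B) = 1/(218 + 25600) = 1/25818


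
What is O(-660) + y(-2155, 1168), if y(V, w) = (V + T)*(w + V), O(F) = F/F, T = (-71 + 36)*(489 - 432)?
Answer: 4096051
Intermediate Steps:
T = -1995 (T = -35*57 = -1995)
O(F) = 1
y(V, w) = (-1995 + V)*(V + w) (y(V, w) = (V - 1995)*(w + V) = (-1995 + V)*(V + w))
O(-660) + y(-2155, 1168) = 1 + ((-2155)² - 1995*(-2155) - 1995*1168 - 2155*1168) = 1 + (4644025 + 4299225 - 2330160 - 2517040) = 1 + 4096050 = 4096051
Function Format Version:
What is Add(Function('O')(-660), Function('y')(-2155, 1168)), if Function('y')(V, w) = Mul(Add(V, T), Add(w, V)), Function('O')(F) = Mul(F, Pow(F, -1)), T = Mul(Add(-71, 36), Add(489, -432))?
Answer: 4096051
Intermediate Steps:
T = -1995 (T = Mul(-35, 57) = -1995)
Function('O')(F) = 1
Function('y')(V, w) = Mul(Add(-1995, V), Add(V, w)) (Function('y')(V, w) = Mul(Add(V, -1995), Add(w, V)) = Mul(Add(-1995, V), Add(V, w)))
Add(Function('O')(-660), Function('y')(-2155, 1168)) = Add(1, Add(Pow(-2155, 2), Mul(-1995, -2155), Mul(-1995, 1168), Mul(-2155, 1168))) = Add(1, Add(4644025, 4299225, -2330160, -2517040)) = Add(1, 4096050) = 4096051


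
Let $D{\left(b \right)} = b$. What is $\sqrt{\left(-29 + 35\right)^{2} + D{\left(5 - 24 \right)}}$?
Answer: $\sqrt{17} \approx 4.1231$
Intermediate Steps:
$\sqrt{\left(-29 + 35\right)^{2} + D{\left(5 - 24 \right)}} = \sqrt{\left(-29 + 35\right)^{2} + \left(5 - 24\right)} = \sqrt{6^{2} - 19} = \sqrt{36 - 19} = \sqrt{17}$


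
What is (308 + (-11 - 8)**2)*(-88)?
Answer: -58872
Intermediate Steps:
(308 + (-11 - 8)**2)*(-88) = (308 + (-19)**2)*(-88) = (308 + 361)*(-88) = 669*(-88) = -58872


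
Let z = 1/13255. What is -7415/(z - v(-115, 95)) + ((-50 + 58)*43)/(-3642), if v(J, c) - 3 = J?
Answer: -179233831817/2703385581 ≈ -66.300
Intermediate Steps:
v(J, c) = 3 + J
z = 1/13255 ≈ 7.5443e-5
-7415/(z - v(-115, 95)) + ((-50 + 58)*43)/(-3642) = -7415/(1/13255 - (3 - 115)) + ((-50 + 58)*43)/(-3642) = -7415/(1/13255 - 1*(-112)) + (8*43)*(-1/3642) = -7415/(1/13255 + 112) + 344*(-1/3642) = -7415/1484561/13255 - 172/1821 = -7415*13255/1484561 - 172/1821 = -98285825/1484561 - 172/1821 = -179233831817/2703385581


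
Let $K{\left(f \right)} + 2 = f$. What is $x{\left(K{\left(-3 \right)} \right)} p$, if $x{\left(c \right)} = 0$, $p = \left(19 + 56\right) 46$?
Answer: $0$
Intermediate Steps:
$p = 3450$ ($p = 75 \cdot 46 = 3450$)
$K{\left(f \right)} = -2 + f$
$x{\left(K{\left(-3 \right)} \right)} p = 0 \cdot 3450 = 0$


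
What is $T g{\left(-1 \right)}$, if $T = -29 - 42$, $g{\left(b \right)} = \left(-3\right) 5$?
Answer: $1065$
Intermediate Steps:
$g{\left(b \right)} = -15$
$T = -71$ ($T = -29 - 42 = -71$)
$T g{\left(-1 \right)} = \left(-71\right) \left(-15\right) = 1065$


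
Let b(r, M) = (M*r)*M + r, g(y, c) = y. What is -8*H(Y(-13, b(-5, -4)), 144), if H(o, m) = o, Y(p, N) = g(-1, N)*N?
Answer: -680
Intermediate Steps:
b(r, M) = r + r*M² (b(r, M) = r*M² + r = r + r*M²)
Y(p, N) = -N
-8*H(Y(-13, b(-5, -4)), 144) = -(-8)*(-5*(1 + (-4)²)) = -(-8)*(-5*(1 + 16)) = -(-8)*(-5*17) = -(-8)*(-85) = -8*85 = -680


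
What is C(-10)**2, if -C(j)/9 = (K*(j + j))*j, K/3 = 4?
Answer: 466560000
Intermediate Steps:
K = 12 (K = 3*4 = 12)
C(j) = -216*j**2 (C(j) = -9*12*(j + j)*j = -9*12*(2*j)*j = -9*24*j*j = -216*j**2)
C(-10)**2 = (-216*(-10)**2)**2 = (-216*100)**2 = (-21600)**2 = 466560000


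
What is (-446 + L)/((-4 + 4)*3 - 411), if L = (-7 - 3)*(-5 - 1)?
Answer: 386/411 ≈ 0.93917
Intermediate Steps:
L = 60 (L = -10*(-6) = 60)
(-446 + L)/((-4 + 4)*3 - 411) = (-446 + 60)/((-4 + 4)*3 - 411) = -386/(0*3 - 411) = -386/(0 - 411) = -386/(-411) = -386*(-1/411) = 386/411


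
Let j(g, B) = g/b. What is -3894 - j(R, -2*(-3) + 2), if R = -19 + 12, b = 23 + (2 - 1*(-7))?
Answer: -124601/32 ≈ -3893.8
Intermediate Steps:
b = 32 (b = 23 + (2 + 7) = 23 + 9 = 32)
R = -7
j(g, B) = g/32
-3894 - j(R, -2*(-3) + 2) = -3894 - (-7)/32 = -3894 - 1*(-7/32) = -3894 + 7/32 = -124601/32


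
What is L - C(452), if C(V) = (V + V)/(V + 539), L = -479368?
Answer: -475054592/991 ≈ -4.7937e+5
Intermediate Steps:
C(V) = 2*V/(539 + V) (C(V) = (2*V)/(539 + V) = 2*V/(539 + V))
L - C(452) = -479368 - 2*452/(539 + 452) = -479368 - 2*452/991 = -479368 - 1*904/991 = -479368 - 904/991 = -475054592/991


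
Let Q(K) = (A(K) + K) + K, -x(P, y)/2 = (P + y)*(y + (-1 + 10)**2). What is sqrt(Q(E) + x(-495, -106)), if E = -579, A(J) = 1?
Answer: I*sqrt(31207) ≈ 176.66*I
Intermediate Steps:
x(P, y) = -2*(81 + y)*(P + y) (x(P, y) = -2*(P + y)*(y + (-1 + 10)**2) = -2*(P + y)*(y + 9**2) = -2*(P + y)*(y + 81) = -2*(P + y)*(81 + y) = -2*(81 + y)*(P + y))
Q(K) = 1 + 2*K (Q(K) = (1 + K) + K = 1 + 2*K)
sqrt(Q(E) + x(-495, -106)) = sqrt((1 + 2*(-579)) + (-162*(-495) - 162*(-106) - 2*(-106)**2 - 2*(-495)*(-106))) = sqrt((1 - 1158) + (80190 + 17172 - 2*11236 - 104940)) = sqrt(-1157 + (80190 + 17172 - 22472 - 104940)) = sqrt(-1157 - 30050) = sqrt(-31207) = I*sqrt(31207)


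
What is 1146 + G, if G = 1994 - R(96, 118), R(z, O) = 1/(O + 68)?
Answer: 584039/186 ≈ 3140.0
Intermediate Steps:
R(z, O) = 1/(68 + O)
G = 370883/186 (G = 1994 - 1/(68 + 118) = 1994 - 1/186 = 370883/186 ≈ 1994.0)
1146 + G = 1146 + 370883/186 = 584039/186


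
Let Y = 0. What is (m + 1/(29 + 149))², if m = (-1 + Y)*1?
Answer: 31329/31684 ≈ 0.98880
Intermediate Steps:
m = -1 (m = (-1 + 0)*1 = -1*1 = -1)
(m + 1/(29 + 149))² = (-1 + 1/(29 + 149))² = (-1 + 1/178)² = (-177/178)² = 31329/31684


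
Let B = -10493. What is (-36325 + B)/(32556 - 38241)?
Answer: 15606/1895 ≈ 8.2354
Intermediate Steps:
(-36325 + B)/(32556 - 38241) = (-36325 - 10493)/(32556 - 38241) = -46818/(-5685) = -46818*(-1/5685) = 15606/1895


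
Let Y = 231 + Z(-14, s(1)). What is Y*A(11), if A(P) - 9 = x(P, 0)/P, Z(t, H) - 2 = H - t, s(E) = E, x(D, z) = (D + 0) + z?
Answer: 2480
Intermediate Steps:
x(D, z) = D + z
Z(t, H) = 2 + H - t (Z(t, H) = 2 + (H - t) = 2 + H - t)
A(P) = 10 (A(P) = 9 + (P + 0)/P = 9 + P/P = 9 + 1 = 10)
Y = 248 (Y = 231 + (2 + 1 - 1*(-14)) = 231 + (2 + 1 + 14) = 231 + 17 = 248)
Y*A(11) = 248*10 = 2480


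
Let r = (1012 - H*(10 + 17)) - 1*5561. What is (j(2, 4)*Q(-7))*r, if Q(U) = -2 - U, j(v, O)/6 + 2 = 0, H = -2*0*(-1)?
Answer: 272940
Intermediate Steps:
H = 0 (H = 0*(-1) = 0)
j(v, O) = -12 (j(v, O) = -12 + 6*0 = -12 + 0 = -12)
r = -4549 (r = (1012 - 0*(10 + 17)) - 1*5561 = (1012 - 0*27) - 5561 = (1012 - 1*0) - 5561 = (1012 + 0) - 5561 = 1012 - 5561 = -4549)
(j(2, 4)*Q(-7))*r = -12*(-2 - 1*(-7))*(-4549) = -12*(-2 + 7)*(-4549) = -12*5*(-4549) = -60*(-4549) = 272940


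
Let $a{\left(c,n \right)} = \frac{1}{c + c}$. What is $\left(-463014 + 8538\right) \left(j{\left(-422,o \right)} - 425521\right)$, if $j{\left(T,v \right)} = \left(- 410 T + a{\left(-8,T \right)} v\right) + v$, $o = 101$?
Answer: $\frac{458850445119}{4} \approx 1.1471 \cdot 10^{11}$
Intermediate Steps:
$a{\left(c,n \right)} = \frac{1}{2 c}$
$j{\left(T,v \right)} = - 410 T + \frac{15 v}{16}$ ($j{\left(T,v \right)} = \left(- 410 T + \frac{1}{2 \left(-8\right)} v\right) + v = \left(- 410 T + \frac{1}{2} \left(- \frac{1}{8}\right) v\right) + v = \left(- 410 T - \frac{v}{16}\right) + v = - 410 T + \frac{15 v}{16}$)
$\left(-463014 + 8538\right) \left(j{\left(-422,o \right)} - 425521\right) = \left(-463014 + 8538\right) \left(\left(\left(-410\right) \left(-422\right) + \frac{15}{16} \cdot 101\right) - 425521\right) = - 454476 \left(\left(173020 + \frac{1515}{16}\right) - 425521\right) = - 454476 \left(\frac{2769835}{16} - 425521\right) = \left(-454476\right) \left(- \frac{4038501}{16}\right) = \frac{458850445119}{4}$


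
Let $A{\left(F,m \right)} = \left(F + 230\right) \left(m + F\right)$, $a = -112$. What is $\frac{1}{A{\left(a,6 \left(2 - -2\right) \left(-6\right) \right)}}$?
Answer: $- \frac{1}{30208} \approx -3.3104 \cdot 10^{-5}$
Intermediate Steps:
$A{\left(F,m \right)} = \left(230 + F\right) \left(F + m\right)$
$\frac{1}{A{\left(a,6 \left(2 - -2\right) \left(-6\right) \right)}} = \frac{1}{\left(-112\right)^{2} + 230 \left(-112\right) + 230 \cdot 6 \left(2 - -2\right) \left(-6\right) - 112 \cdot 6 \left(2 - -2\right) \left(-6\right)} = \frac{1}{12544 - 25760 + 230 \cdot 6 \left(2 + 2\right) \left(-6\right) - 112 \cdot 6 \left(2 + 2\right) \left(-6\right)} = \frac{1}{12544 - 25760 + 230 \cdot 6 \cdot 4 \left(-6\right) - 112 \cdot 6 \cdot 4 \left(-6\right)} = \frac{1}{12544 - 25760 + 230 \cdot 24 \left(-6\right) - 112 \cdot 24 \left(-6\right)} = \frac{1}{12544 - 25760 + 230 \left(-144\right) - -16128} = \frac{1}{12544 - 25760 - 33120 + 16128} = \frac{1}{-30208} = - \frac{1}{30208}$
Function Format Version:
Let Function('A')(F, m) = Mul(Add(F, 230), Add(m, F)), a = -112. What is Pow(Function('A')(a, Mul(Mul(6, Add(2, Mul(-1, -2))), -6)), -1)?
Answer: Rational(-1, 30208) ≈ -3.3104e-5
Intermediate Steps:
Function('A')(F, m) = Mul(Add(230, F), Add(F, m))
Pow(Function('A')(a, Mul(Mul(6, Add(2, Mul(-1, -2))), -6)), -1) = Pow(Add(Pow(-112, 2), Mul(230, -112), Mul(230, Mul(Mul(6, Add(2, Mul(-1, -2))), -6)), Mul(-112, Mul(Mul(6, Add(2, Mul(-1, -2))), -6))), -1) = Pow(Add(12544, -25760, Mul(230, Mul(Mul(6, Add(2, 2)), -6)), Mul(-112, Mul(Mul(6, Add(2, 2)), -6))), -1) = Pow(Add(12544, -25760, Mul(230, Mul(Mul(6, 4), -6)), Mul(-112, Mul(Mul(6, 4), -6))), -1) = Pow(Add(12544, -25760, Mul(230, Mul(24, -6)), Mul(-112, Mul(24, -6))), -1) = Pow(Add(12544, -25760, Mul(230, -144), Mul(-112, -144)), -1) = Pow(Add(12544, -25760, -33120, 16128), -1) = Pow(-30208, -1) = Rational(-1, 30208)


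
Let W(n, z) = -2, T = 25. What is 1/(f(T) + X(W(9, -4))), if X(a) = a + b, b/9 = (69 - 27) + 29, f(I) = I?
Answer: 1/662 ≈ 0.0015106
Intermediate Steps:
b = 639 (b = 9*((69 - 27) + 29) = 9*(42 + 29) = 9*71 = 639)
X(a) = 639 + a (X(a) = a + 639 = 639 + a)
1/(f(T) + X(W(9, -4))) = 1/(25 + (639 - 2)) = 1/(25 + 637) = 1/662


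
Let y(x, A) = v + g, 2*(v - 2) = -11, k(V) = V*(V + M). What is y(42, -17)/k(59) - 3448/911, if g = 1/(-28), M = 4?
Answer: -39882693/10534804 ≈ -3.7858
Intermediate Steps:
k(V) = V*(4 + V) (k(V) = V*(V + 4) = V*(4 + V))
v = -7/2 (v = 2 + (½)*(-11) = 2 - 11/2 = -7/2 ≈ -3.5000)
g = -1/28 ≈ -0.035714
y(x, A) = -99/28 (y(x, A) = -7/2 - 1/28 = -99/28)
y(42, -17)/k(59) - 3448/911 = -99*1/(59*(4 + 59))/28 - 3448/911 = -99/(28*(59*63)) - 3448*1/911 = -99/28/3717 - 3448/911 = -99/28*1/3717 - 3448/911 = -11/11564 - 3448/911 = -39882693/10534804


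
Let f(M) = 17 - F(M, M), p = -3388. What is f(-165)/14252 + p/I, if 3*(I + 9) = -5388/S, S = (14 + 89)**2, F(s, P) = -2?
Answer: 512265645847/1386391804 ≈ 369.50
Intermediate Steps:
S = 10609 (S = 103**2 = 10609)
f(M) = 19 (f(M) = 17 - 1*(-2) = 17 + 2 = 19)
I = -97277/10609 (I = -9 + (-5388/10609)/3 = -9 + (-5388*1/10609)/3 = -9 + (1/3)*(-5388/10609) = -9 - 1796/10609 = -97277/10609 ≈ -9.1693)
f(-165)/14252 + p/I = 19/14252 - 3388/(-97277/10609) = 19*(1/14252) - 3388*(-10609/97277) = 19/14252 + 35943292/97277 = 512265645847/1386391804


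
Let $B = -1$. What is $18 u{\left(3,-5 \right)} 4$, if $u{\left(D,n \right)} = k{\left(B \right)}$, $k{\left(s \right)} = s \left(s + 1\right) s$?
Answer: $0$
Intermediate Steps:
$k{\left(s \right)} = s^{2} \left(1 + s\right)$ ($k{\left(s \right)} = s \left(1 + s\right) s = s^{2} \left(1 + s\right)$)
$u{\left(D,n \right)} = 0$ ($u{\left(D,n \right)} = \left(-1\right)^{2} \left(1 - 1\right) = 1 \cdot 0 = 0$)
$18 u{\left(3,-5 \right)} 4 = 18 \cdot 0 \cdot 4 = 0 \cdot 4 = 0$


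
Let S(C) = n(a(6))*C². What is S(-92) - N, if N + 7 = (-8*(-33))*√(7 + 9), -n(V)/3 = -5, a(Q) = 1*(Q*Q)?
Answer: 125911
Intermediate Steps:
a(Q) = Q² (a(Q) = 1*Q² = Q²)
n(V) = 15 (n(V) = -3*(-5) = 15)
S(C) = 15*C²
N = 1049 (N = -7 + (-8*(-33))*√(7 + 9) = -7 + 264*√16 = -7 + 264*4 = -7 + 1056 = 1049)
S(-92) - N = 15*(-92)² - 1*1049 = 15*8464 - 1049 = 126960 - 1049 = 125911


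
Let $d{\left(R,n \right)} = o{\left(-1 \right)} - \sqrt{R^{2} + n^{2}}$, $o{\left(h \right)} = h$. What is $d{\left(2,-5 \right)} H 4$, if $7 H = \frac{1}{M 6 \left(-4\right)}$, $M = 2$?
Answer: $\frac{1}{84} + \frac{\sqrt{29}}{84} \approx 0.076014$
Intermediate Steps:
$d{\left(R,n \right)} = -1 - \sqrt{R^{2} + n^{2}}$
$H = - \frac{1}{336}$ ($H = \frac{1}{7 \cdot 2 \cdot 6 \left(-4\right)} = \frac{1}{7 \cdot 12 \left(-4\right)} = \frac{1}{7 \left(-48\right)} = \frac{1}{7} \left(- \frac{1}{48}\right) = - \frac{1}{336} \approx -0.0029762$)
$d{\left(2,-5 \right)} H 4 = \left(-1 - \sqrt{2^{2} + \left(-5\right)^{2}}\right) \left(- \frac{1}{336}\right) 4 = \left(-1 - \sqrt{4 + 25}\right) \left(- \frac{1}{336}\right) 4 = \left(-1 - \sqrt{29}\right) \left(- \frac{1}{336}\right) 4 = \left(\frac{1}{336} + \frac{\sqrt{29}}{336}\right) 4 = \frac{1}{84} + \frac{\sqrt{29}}{84}$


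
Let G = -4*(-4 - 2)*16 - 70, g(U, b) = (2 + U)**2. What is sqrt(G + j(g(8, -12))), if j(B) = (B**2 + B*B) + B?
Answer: sqrt(20414) ≈ 142.88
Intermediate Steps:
j(B) = B + 2*B**2 (j(B) = (B**2 + B**2) + B = 2*B**2 + B = B + 2*B**2)
G = 314 (G = -4*(-6)*16 - 70 = 24*16 - 70 = 384 - 70 = 314)
sqrt(G + j(g(8, -12))) = sqrt(314 + (2 + 8)**2*(1 + 2*(2 + 8)**2)) = sqrt(314 + 10**2*(1 + 2*10**2)) = sqrt(314 + 100*(1 + 2*100)) = sqrt(314 + 100*(1 + 200)) = sqrt(314 + 100*201) = sqrt(314 + 20100) = sqrt(20414)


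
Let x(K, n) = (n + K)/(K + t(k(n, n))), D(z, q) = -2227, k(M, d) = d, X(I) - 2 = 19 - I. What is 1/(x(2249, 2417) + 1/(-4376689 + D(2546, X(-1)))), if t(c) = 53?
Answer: 5040132316/10216009877 ≈ 0.49336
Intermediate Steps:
X(I) = 21 - I (X(I) = 2 + (19 - I) = 21 - I)
x(K, n) = (K + n)/(53 + K) (x(K, n) = (n + K)/(K + 53) = (K + n)/(53 + K))
1/(x(2249, 2417) + 1/(-4376689 + D(2546, X(-1)))) = 1/((2249 + 2417)/(53 + 2249) + 1/(-4376689 - 2227)) = 1/(4666/2302 + 1/(-4378916)) = 1/((1/2302)*4666 - 1/4378916) = 1/(2333/1151 - 1/4378916) = 1/(10216009877/5040132316) = 5040132316/10216009877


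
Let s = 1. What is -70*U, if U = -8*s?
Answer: 560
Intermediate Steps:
U = -8 (U = -8*1 = -8)
-70*U = -70*(-8) = 560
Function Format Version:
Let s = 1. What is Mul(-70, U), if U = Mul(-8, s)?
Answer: 560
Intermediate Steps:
U = -8 (U = Mul(-8, 1) = -8)
Mul(-70, U) = Mul(-70, -8) = 560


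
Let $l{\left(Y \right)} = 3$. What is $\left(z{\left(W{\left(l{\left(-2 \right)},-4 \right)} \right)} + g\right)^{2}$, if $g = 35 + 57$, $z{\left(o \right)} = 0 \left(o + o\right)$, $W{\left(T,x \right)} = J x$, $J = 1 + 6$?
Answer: $8464$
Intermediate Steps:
$J = 7$
$W{\left(T,x \right)} = 7 x$
$z{\left(o \right)} = 0$ ($z{\left(o \right)} = 0 \cdot 2 o = 0$)
$g = 92$
$\left(z{\left(W{\left(l{\left(-2 \right)},-4 \right)} \right)} + g\right)^{2} = \left(0 + 92\right)^{2} = 92^{2} = 8464$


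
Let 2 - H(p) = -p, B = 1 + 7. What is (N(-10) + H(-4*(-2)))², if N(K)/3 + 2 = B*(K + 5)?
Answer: 13456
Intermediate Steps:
B = 8
H(p) = 2 + p (H(p) = 2 - (-1)*p = 2 + p)
N(K) = 114 + 24*K (N(K) = -6 + 3*(8*(K + 5)) = -6 + 3*(8*(5 + K)) = -6 + 3*(40 + 8*K) = -6 + (120 + 24*K) = 114 + 24*K)
(N(-10) + H(-4*(-2)))² = ((114 + 24*(-10)) + (2 - 4*(-2)))² = ((114 - 240) + (2 + 8))² = (-126 + 10)² = (-116)² = 13456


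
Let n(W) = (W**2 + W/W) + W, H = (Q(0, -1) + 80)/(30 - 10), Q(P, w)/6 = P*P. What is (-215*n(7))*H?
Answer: -49020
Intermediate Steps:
Q(P, w) = 6*P**2 (Q(P, w) = 6*(P*P) = 6*P**2)
H = 4 (H = (6*0**2 + 80)/(30 - 10) = (6*0 + 80)/20 = (0 + 80)*(1/20) = 80*(1/20) = 4)
n(W) = 1 + W + W**2 (n(W) = (W**2 + 1) + W = (1 + W**2) + W = 1 + W + W**2)
(-215*n(7))*H = -215*(1 + 7 + 7**2)*4 = -215*(1 + 7 + 49)*4 = -215*57*4 = -12255*4 = -49020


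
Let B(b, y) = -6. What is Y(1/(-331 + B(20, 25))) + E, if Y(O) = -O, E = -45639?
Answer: -15380342/337 ≈ -45639.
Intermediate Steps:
E = -45639 (E = -15213*3 = -45639)
Y(1/(-331 + B(20, 25))) + E = -1/(-331 - 6) - 45639 = -1/(-337) - 45639 = -1*(-1/337) - 45639 = 1/337 - 45639 = -15380342/337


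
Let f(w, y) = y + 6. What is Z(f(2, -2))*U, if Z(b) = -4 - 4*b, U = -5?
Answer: 100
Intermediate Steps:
f(w, y) = 6 + y
Z(f(2, -2))*U = (-4 - 4*(6 - 2))*(-5) = (-4 - 4*4)*(-5) = (-4 - 16)*(-5) = -20*(-5) = 100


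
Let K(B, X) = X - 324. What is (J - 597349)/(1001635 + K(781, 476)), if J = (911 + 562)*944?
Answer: 793163/1001787 ≈ 0.79175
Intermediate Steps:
J = 1390512 (J = 1473*944 = 1390512)
K(B, X) = -324 + X
(J - 597349)/(1001635 + K(781, 476)) = (1390512 - 597349)/(1001635 + (-324 + 476)) = 793163/(1001635 + 152) = 793163/1001787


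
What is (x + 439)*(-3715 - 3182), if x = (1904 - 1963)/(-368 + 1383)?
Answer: -3072792822/1015 ≈ -3.0274e+6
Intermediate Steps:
x = -59/1015 ≈ -0.058128
(x + 439)*(-3715 - 3182) = (-59/1015 + 439)*(-3715 - 3182) = (445526/1015)*(-6897) = -3072792822/1015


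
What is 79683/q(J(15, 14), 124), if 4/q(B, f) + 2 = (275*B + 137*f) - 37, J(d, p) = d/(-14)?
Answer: 18578967963/56 ≈ 3.3177e+8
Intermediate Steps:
J(d, p) = -d/14 (J(d, p) = d*(-1/14) = -d/14)
q(B, f) = 4/(-39 + 137*f + 275*B) (q(B, f) = 4/(-2 + ((275*B + 137*f) - 37)) = 4/(-2 + ((137*f + 275*B) - 37)) = 4/(-2 + (-37 + 137*f + 275*B)) = 4/(-39 + 137*f + 275*B))
79683/q(J(15, 14), 124) = 79683/((4/(-39 + 137*124 + 275*(-1/14*15)))) = 79683/((4/(-39 + 16988 + 275*(-15/14)))) = 79683/((4/(-39 + 16988 - 4125/14))) = 79683/((4/(233161/14))) = 79683/((4*(14/233161))) = 79683/(56/233161) = 79683*(233161/56) = 18578967963/56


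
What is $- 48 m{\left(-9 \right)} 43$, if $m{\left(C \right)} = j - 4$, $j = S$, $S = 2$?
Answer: $4128$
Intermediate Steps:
$j = 2$
$m{\left(C \right)} = -2$ ($m{\left(C \right)} = 2 - 4 = -2$)
$- 48 m{\left(-9 \right)} 43 = \left(-48\right) \left(-2\right) 43 = 96 \cdot 43 = 4128$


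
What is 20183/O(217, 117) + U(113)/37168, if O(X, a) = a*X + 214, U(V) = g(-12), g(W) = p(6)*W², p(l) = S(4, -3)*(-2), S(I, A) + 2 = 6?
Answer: 45041693/59475769 ≈ 0.75731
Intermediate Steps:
S(I, A) = 4 (S(I, A) = -2 + 6 = 4)
p(l) = -8 (p(l) = 4*(-2) = -8)
g(W) = -8*W²
U(V) = -1152 (U(V) = -8*(-12)² = -8*144 = -1152)
O(X, a) = 214 + X*a (O(X, a) = X*a + 214 = 214 + X*a)
20183/O(217, 117) + U(113)/37168 = 20183/(214 + 217*117) - 1152/37168 = 20183/(214 + 25389) - 1152*1/37168 = 20183/25603 - 72/2323 = 45041693/59475769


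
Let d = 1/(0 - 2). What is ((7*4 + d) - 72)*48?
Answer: -2136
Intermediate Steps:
d = -½ (d = 1/(-2) = -½ ≈ -0.50000)
((7*4 + d) - 72)*48 = ((7*4 - ½) - 72)*48 = ((28 - ½) - 72)*48 = (55/2 - 72)*48 = -89/2*48 = -2136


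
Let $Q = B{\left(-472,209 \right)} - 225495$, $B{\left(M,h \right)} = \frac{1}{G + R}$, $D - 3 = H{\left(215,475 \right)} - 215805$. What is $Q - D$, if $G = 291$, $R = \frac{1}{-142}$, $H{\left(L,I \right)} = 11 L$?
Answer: $- \frac{498248476}{41321} \approx -12058.0$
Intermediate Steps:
$R = - \frac{1}{142} \approx -0.0070423$
$D = -213437$ ($D = 3 + \left(11 \cdot 215 - 215805\right) = 3 + \left(2365 - 215805\right) = 3 - 213440 = -213437$)
$B{\left(M,h \right)} = \frac{142}{41321}$ ($B{\left(M,h \right)} = \frac{1}{291 - \frac{1}{142}} = \frac{1}{\frac{41321}{142}} = \frac{142}{41321}$)
$Q = - \frac{9317678753}{41321}$ ($Q = \frac{142}{41321} - 225495 = - \frac{9317678753}{41321} \approx -2.255 \cdot 10^{5}$)
$Q - D = - \frac{9317678753}{41321} - -213437 = - \frac{9317678753}{41321} + 213437 = - \frac{498248476}{41321}$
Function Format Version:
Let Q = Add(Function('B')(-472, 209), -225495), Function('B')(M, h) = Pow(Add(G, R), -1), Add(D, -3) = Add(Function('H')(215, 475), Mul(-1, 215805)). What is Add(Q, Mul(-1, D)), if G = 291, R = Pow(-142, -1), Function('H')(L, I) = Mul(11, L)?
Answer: Rational(-498248476, 41321) ≈ -12058.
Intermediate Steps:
R = Rational(-1, 142) ≈ -0.0070423
D = -213437 (D = Add(3, Add(Mul(11, 215), Mul(-1, 215805))) = Add(3, Add(2365, -215805)) = Add(3, -213440) = -213437)
Function('B')(M, h) = Rational(142, 41321) (Function('B')(M, h) = Pow(Add(291, Rational(-1, 142)), -1) = Pow(Rational(41321, 142), -1) = Rational(142, 41321))
Q = Rational(-9317678753, 41321) (Q = Add(Rational(142, 41321), -225495) = Rational(-9317678753, 41321) ≈ -2.2550e+5)
Add(Q, Mul(-1, D)) = Add(Rational(-9317678753, 41321), Mul(-1, -213437)) = Add(Rational(-9317678753, 41321), 213437) = Rational(-498248476, 41321)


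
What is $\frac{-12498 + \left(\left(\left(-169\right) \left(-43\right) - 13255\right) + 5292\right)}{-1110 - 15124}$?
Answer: $\frac{6597}{8117} \approx 0.81274$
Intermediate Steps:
$\frac{-12498 + \left(\left(\left(-169\right) \left(-43\right) - 13255\right) + 5292\right)}{-1110 - 15124} = \frac{-12498 + \left(\left(7267 - 13255\right) + 5292\right)}{-16234} = \left(-12498 + \left(-5988 + 5292\right)\right) \left(- \frac{1}{16234}\right) = \left(-12498 - 696\right) \left(- \frac{1}{16234}\right) = \left(-13194\right) \left(- \frac{1}{16234}\right) = \frac{6597}{8117}$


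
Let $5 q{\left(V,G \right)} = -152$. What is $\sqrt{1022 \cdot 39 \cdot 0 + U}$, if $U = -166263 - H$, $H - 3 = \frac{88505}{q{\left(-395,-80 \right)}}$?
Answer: $\frac{i \sqrt{943536466}}{76} \approx 404.17 i$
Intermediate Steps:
$q{\left(V,G \right)} = - \frac{152}{5}$ ($q{\left(V,G \right)} = \frac{1}{5} \left(-152\right) = - \frac{152}{5}$)
$H = - \frac{442069}{152}$ ($H = 3 + \frac{88505}{- \frac{152}{5}} = 3 + 88505 \left(- \frac{5}{152}\right) = 3 - \frac{442525}{152} = - \frac{442069}{152} \approx -2908.3$)
$U = - \frac{24829907}{152}$ ($U = -166263 - - \frac{442069}{152} = -166263 + \frac{442069}{152} = - \frac{24829907}{152} \approx -1.6335 \cdot 10^{5}$)
$\sqrt{1022 \cdot 39 \cdot 0 + U} = \sqrt{1022 \cdot 39 \cdot 0 - \frac{24829907}{152}} = \sqrt{1022 \cdot 0 - \frac{24829907}{152}} = \sqrt{0 - \frac{24829907}{152}} = \sqrt{- \frac{24829907}{152}} = \frac{i \sqrt{943536466}}{76}$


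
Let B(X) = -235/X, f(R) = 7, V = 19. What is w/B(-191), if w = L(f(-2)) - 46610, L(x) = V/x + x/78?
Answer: -4860478039/128310 ≈ -37881.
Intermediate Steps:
L(x) = 19/x + x/78
w = -25447529/546 (w = (19/7 + (1/78)*7) - 46610 = (19*(1/7) + 7/78) - 46610 = (19/7 + 7/78) - 46610 = 1531/546 - 46610 = -25447529/546 ≈ -46607.)
w/B(-191) = -25447529/(546*((-235/(-191)))) = -25447529/(546*((-235*(-1/191)))) = -25447529/(546*235/191) = -25447529/546*191/235 = -4860478039/128310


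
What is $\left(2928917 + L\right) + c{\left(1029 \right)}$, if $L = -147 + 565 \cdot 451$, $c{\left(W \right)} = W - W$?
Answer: $3183585$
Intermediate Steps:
$c{\left(W \right)} = 0$
$L = 254668$ ($L = -147 + 254815 = 254668$)
$\left(2928917 + L\right) + c{\left(1029 \right)} = \left(2928917 + 254668\right) + 0 = 3183585 + 0 = 3183585$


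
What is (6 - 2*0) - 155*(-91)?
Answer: 14111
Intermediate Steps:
(6 - 2*0) - 155*(-91) = (6 + 0) + 14105 = 6 + 14105 = 14111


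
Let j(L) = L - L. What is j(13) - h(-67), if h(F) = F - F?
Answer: 0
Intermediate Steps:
h(F) = 0
j(L) = 0
j(13) - h(-67) = 0 - 1*0 = 0 + 0 = 0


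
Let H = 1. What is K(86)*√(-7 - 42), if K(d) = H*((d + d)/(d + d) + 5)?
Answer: 42*I ≈ 42.0*I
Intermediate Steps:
K(d) = 6 (K(d) = 1*((d + d)/(d + d) + 5) = 1*((2*d)/((2*d)) + 5) = 1*((2*d)*(1/(2*d)) + 5) = 1*(1 + 5) = 1*6 = 6)
K(86)*√(-7 - 42) = 6*√(-7 - 42) = 6*√(-49) = 6*(7*I) = 42*I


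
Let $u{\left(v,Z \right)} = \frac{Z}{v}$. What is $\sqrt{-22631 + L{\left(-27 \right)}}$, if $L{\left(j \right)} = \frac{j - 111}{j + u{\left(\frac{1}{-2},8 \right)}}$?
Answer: $\frac{i \sqrt{41838785}}{43} \approx 150.43 i$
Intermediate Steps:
$L{\left(j \right)} = \frac{-111 + j}{-16 + j}$ ($L{\left(j \right)} = \frac{j - 111}{j + \frac{8}{\frac{1}{-2}}} = \frac{-111 + j}{j + \frac{8}{- \frac{1}{2}}} = \frac{-111 + j}{j + 8 \left(-2\right)} = \frac{-111 + j}{j - 16} = \frac{-111 + j}{-16 + j}$)
$\sqrt{-22631 + L{\left(-27 \right)}} = \sqrt{-22631 + \frac{-111 - 27}{-16 - 27}} = \sqrt{-22631 + \frac{1}{-43} \left(-138\right)} = \sqrt{-22631 - - \frac{138}{43}} = \sqrt{-22631 + \frac{138}{43}} = \sqrt{- \frac{972995}{43}} = \frac{i \sqrt{41838785}}{43}$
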